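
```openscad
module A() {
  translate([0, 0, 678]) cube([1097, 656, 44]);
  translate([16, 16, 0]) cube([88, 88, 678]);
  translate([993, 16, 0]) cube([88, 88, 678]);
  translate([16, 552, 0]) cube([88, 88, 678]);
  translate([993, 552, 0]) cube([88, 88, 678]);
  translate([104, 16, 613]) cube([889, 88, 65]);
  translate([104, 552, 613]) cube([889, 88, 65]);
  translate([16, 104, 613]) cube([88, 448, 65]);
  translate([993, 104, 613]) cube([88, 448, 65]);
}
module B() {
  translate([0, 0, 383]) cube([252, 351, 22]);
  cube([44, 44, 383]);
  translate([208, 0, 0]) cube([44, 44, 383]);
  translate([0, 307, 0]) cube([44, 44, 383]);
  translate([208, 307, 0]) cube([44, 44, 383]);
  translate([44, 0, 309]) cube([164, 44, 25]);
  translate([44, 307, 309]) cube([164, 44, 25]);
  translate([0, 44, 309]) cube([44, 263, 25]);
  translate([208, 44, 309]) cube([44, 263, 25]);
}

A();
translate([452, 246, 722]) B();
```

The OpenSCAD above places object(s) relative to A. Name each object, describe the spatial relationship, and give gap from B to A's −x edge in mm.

The stool's min-x is at 452; the table's min-x is 0; gap = 452 mm.

A is a table. B is a stool. The stool is on top of the table. The gap from the stool to the table's −x edge is 452 mm.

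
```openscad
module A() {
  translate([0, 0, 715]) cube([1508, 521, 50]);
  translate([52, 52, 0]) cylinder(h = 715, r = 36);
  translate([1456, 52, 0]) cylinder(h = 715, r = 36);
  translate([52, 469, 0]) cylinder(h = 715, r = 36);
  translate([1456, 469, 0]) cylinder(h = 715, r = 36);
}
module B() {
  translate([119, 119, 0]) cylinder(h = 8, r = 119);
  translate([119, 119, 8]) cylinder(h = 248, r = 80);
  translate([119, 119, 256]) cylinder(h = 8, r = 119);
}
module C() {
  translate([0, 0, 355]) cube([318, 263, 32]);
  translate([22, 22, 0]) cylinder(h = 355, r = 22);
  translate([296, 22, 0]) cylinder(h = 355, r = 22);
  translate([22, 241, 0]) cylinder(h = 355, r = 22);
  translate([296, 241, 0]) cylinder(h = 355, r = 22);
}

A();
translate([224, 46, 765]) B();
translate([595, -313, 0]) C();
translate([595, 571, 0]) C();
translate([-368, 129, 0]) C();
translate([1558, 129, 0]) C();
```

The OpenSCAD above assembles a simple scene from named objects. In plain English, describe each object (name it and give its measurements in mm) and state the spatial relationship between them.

A is a table: top 1508 mm (x) × 521 mm (y), 50 mm thick, upper face at z = 765 mm, on four round legs of 72 mm diameter, each leg's bounding box inset 16 mm from the nearest pair of top edges, running from z = 0 to the bottom of the top.

B is a spool: two coaxial disc flanges of radius 119 mm and thickness 8 mm, joined by a core cylinder of radius 80 mm and height 248 mm. The lower flange rests on z = 0 and the three cylinders share a vertical axis.

C is a four-legged stool. The seat is 318×263 mm, 32 mm thick, top at z = 387 mm. It stands on four round legs, each 44 mm in diameter, from z = 0 to the seat underside, each leg's axis is inset half a diameter from the nearest pair of seat edges (so the leg's bounding box is flush with the corner).

The spool is on top of the table. Four stools sit around the table at the −y, +y, −x, +x sides.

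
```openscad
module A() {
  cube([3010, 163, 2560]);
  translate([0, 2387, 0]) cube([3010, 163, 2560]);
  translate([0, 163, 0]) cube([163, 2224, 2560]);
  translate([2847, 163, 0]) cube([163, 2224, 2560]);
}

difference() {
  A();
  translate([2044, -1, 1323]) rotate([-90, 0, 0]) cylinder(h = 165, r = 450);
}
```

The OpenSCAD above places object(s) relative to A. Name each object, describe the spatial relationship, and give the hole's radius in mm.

The subtracted cylinder has r = 450 mm.

A is a house frame. The house frame has a circular hole through its front wall. The hole's radius is 450 mm.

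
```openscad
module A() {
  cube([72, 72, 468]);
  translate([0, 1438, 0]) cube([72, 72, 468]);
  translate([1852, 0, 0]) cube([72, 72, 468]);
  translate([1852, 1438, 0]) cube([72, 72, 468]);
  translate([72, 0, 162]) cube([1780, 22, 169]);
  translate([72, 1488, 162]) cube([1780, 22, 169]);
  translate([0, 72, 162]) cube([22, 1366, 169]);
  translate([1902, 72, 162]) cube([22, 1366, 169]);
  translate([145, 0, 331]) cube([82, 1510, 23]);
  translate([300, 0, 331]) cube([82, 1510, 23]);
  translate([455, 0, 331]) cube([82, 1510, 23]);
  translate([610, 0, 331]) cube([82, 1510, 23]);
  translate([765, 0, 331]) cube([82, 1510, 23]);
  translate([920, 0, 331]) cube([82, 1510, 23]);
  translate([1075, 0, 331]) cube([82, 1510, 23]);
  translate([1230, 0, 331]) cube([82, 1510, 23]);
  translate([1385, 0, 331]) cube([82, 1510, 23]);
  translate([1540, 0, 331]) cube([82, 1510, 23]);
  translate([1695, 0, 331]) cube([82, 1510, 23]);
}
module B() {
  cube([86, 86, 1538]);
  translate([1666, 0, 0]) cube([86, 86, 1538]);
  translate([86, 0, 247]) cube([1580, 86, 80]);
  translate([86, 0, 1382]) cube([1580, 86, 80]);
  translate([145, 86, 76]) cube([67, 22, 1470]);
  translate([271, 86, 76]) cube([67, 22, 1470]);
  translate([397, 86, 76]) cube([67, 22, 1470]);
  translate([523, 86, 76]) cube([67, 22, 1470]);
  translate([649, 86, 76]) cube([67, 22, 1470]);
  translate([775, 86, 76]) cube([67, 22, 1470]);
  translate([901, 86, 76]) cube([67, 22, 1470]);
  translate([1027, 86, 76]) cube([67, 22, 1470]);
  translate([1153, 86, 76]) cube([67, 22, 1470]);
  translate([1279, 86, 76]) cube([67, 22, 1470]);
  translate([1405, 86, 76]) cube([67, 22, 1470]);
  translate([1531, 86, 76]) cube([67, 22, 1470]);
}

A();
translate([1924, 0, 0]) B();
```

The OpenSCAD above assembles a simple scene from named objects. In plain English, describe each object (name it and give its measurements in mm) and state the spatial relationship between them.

A is a bed frame 1924 mm long (x) by 1510 mm wide (y). Four 72×72 mm corner posts, 468 mm tall, at the corners of the footprint. Four rails of 22 mm thickness and 169 mm height run between adjacent posts with their undersides at z = 162 mm, their outer faces flush with the outside of the frame (the two x-running rails run between the posts' inner faces; the two y-running rails run between the posts' inner faces). 11 slats, each 82 mm wide (x) and 23 mm thick, lie across the top of the two x-running rails, running the full 1510 mm width of the frame in y; the slats are evenly spaced along x between the inner faces of the end posts with equal gaps (rounded down to the nearest mm) at the −x end and between each pair — any rounding remainder accumulates at the +x end.

B is a fence section. Two 86×86 mm posts, 1538 mm tall, stand on the floor with a clear span of 1580 mm between their inner faces. Two horizontal rails of 86×80 mm section span the gap between the posts with their undersides at z = 247 mm and z = 1382 mm, flush with the posts' −y face. 12 pickets, each 67 mm wide, 22 mm thick and 1470 mm tall, are fixed to the +y face of the rails with their bottoms at z = 76 mm, evenly spaced across the span with equal gaps (rounded down to the nearest mm) at the −x end and between each pair — any rounding remainder accumulates at the +x end.

The fence section is against the bed frame's +x side, with their −y faces flush.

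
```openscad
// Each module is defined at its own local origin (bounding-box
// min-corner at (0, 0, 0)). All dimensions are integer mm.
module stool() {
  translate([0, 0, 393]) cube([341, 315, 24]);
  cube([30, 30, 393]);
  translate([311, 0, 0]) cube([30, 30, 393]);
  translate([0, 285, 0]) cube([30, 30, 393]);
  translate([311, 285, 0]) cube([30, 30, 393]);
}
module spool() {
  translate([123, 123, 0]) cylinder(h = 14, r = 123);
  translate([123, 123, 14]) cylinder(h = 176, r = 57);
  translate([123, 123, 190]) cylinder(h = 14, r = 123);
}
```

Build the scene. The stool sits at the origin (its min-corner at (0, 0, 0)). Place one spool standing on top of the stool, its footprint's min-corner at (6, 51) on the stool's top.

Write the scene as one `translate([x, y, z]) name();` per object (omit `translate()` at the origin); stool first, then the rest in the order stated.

stool();
translate([6, 51, 417]) spool();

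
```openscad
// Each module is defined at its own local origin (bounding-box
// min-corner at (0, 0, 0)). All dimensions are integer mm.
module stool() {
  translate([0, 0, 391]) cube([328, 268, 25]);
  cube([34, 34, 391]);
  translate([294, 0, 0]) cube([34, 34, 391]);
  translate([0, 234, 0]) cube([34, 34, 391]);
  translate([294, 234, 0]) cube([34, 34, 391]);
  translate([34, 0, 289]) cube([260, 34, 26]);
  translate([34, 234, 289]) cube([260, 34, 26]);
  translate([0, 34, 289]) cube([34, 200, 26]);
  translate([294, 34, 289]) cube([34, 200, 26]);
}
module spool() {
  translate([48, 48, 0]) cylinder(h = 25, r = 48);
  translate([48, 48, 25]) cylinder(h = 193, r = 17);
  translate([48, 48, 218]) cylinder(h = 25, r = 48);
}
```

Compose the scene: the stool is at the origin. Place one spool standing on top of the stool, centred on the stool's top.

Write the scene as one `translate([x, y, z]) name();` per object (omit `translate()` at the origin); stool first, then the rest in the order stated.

stool();
translate([116, 86, 416]) spool();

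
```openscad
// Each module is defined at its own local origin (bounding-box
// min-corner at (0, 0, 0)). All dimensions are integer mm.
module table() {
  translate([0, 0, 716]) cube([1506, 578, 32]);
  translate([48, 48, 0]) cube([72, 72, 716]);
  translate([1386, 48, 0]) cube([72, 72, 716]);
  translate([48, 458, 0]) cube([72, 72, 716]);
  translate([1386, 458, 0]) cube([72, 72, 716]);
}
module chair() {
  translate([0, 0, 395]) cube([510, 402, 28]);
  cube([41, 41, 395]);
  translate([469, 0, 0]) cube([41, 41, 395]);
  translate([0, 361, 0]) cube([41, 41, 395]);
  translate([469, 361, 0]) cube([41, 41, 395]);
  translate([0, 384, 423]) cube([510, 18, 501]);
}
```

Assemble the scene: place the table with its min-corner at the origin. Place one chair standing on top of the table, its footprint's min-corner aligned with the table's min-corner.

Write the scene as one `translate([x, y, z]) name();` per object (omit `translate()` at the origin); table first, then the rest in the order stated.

table();
translate([0, 0, 748]) chair();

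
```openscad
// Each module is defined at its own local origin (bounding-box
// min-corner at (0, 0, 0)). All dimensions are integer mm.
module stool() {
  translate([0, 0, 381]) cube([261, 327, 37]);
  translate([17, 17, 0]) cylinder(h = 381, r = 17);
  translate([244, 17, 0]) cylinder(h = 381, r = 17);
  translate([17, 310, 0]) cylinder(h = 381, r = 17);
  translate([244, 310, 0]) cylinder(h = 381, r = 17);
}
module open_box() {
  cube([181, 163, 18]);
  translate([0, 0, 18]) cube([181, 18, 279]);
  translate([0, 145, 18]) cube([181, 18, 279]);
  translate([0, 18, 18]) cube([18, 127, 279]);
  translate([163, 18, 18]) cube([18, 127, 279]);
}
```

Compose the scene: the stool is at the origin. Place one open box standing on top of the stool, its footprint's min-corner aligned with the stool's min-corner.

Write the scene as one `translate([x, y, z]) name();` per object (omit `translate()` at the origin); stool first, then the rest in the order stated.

stool();
translate([0, 0, 418]) open_box();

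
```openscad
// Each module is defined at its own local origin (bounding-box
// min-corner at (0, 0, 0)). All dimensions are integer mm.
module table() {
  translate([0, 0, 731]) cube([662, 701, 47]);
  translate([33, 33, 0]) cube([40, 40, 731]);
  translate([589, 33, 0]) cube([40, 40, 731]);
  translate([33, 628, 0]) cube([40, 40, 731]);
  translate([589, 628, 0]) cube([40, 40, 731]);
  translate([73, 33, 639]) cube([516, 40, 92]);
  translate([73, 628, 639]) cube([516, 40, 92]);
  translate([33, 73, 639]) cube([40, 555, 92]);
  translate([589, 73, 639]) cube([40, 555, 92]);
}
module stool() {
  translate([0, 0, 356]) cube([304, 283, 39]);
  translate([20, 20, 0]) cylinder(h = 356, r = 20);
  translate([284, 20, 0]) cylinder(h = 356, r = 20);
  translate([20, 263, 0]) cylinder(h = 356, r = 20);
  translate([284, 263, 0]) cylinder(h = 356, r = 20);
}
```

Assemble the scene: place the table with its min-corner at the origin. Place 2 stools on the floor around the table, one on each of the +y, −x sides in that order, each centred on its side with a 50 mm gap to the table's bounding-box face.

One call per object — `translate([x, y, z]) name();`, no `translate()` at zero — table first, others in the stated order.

table();
translate([179, 751, 0]) stool();
translate([-354, 209, 0]) stool();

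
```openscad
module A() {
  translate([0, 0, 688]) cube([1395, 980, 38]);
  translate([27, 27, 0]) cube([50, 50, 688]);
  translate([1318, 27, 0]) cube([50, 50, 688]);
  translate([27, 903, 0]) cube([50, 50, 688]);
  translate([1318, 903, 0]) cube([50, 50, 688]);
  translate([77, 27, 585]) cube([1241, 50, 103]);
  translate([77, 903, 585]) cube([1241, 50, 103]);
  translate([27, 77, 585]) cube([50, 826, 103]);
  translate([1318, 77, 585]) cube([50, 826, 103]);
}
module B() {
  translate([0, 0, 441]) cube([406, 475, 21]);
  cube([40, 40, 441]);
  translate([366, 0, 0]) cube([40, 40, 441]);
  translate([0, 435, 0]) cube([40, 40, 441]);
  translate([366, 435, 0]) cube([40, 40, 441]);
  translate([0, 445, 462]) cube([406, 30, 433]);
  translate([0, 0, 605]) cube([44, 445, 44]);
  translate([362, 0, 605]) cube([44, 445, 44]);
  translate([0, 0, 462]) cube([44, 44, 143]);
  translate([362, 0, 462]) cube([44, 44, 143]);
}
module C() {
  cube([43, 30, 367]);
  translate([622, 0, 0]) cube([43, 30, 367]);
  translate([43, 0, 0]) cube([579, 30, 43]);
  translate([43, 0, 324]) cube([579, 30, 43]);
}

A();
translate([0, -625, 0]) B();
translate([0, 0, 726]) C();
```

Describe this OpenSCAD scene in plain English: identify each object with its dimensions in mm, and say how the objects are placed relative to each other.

A is a rectangular dining table. The top is 1395×980×38 mm with its upper surface at z = 726 mm. It stands on four 50×50 mm square legs, each inset 27 mm from the nearest pair of top edges, running from the floor to the underside of the top. Four apron rails, 50 mm thick and 103 mm tall, run between adjacent legs with their top edges flush with the underside of the top and their outer faces flush with the legs' outer faces.

B is a chair. The seat is a 406×475×21 mm slab with its top at z = 462 mm, on four 40×40 mm corner legs (flush with the seat edges, standing on z = 0). A flat backrest 30 mm thick, 433 mm tall, spans the full seat width and rises from the seat top along its +y edge, rear face flush with the rear of the seat. Two armrests of 44×44 mm section run along each side from the seat's front edge to the front of the backrest, top faces 187 mm above the seat top and outer faces flush with the seat's x-edges; a 44×44 mm post under the front of each armrest stands on the seat at the front corner.

C is a picture frame with a 579×281 mm rectangular opening (x by z) and a uniform 43 mm border on every side. Frame depth is 30 mm along y. It is built from two vertical stiles running the full outside height and two horizontal rails spanning the gap between the stiles.

The chair is on the floor beside the table on its −y side. The picture frame is on top of the table.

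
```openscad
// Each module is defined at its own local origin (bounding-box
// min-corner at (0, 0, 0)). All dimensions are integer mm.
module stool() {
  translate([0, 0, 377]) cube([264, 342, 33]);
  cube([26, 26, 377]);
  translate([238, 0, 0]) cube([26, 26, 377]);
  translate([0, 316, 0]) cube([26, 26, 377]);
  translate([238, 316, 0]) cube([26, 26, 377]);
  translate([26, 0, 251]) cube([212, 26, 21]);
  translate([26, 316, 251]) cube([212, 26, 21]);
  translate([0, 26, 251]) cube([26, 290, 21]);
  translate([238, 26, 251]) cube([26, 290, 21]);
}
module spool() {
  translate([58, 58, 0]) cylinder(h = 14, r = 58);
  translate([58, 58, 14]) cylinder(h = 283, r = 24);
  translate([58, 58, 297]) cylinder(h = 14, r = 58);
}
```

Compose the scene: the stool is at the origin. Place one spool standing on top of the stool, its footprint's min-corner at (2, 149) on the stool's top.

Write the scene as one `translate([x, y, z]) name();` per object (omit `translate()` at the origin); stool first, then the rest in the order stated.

stool();
translate([2, 149, 410]) spool();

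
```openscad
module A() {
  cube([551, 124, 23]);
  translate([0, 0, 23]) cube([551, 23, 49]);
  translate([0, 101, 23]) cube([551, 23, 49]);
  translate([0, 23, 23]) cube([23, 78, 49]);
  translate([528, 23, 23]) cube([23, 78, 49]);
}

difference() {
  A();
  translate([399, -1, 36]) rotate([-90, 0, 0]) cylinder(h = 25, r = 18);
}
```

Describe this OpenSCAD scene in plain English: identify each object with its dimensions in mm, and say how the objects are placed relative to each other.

A is an open storage box with external size 551×124×72 mm and wall thickness 23 mm (the base is also 23 mm thick). The base covers the whole footprint; the four walls stand on the base, with the y-facing walls full-width and the x-facing walls fitting between their inner faces.

The open box has a circular hole of radius 18 mm through its front wall, centred at (x = 399, z = 36).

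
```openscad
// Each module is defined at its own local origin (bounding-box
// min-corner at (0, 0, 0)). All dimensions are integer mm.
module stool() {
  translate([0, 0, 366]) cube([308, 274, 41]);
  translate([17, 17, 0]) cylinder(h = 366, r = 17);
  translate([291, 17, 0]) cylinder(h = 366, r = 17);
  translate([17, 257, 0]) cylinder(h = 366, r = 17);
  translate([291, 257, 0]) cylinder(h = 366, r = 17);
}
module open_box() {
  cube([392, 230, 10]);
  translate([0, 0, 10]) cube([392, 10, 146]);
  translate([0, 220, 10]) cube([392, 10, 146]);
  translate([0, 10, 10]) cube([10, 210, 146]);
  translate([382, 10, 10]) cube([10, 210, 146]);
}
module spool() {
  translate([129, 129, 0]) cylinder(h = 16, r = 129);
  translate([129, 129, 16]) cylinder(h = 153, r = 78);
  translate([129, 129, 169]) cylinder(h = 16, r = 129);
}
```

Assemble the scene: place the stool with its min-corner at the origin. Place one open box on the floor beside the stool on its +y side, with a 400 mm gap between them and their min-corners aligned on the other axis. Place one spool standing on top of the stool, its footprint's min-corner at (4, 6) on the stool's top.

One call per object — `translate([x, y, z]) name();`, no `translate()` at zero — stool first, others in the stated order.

stool();
translate([0, 674, 0]) open_box();
translate([4, 6, 407]) spool();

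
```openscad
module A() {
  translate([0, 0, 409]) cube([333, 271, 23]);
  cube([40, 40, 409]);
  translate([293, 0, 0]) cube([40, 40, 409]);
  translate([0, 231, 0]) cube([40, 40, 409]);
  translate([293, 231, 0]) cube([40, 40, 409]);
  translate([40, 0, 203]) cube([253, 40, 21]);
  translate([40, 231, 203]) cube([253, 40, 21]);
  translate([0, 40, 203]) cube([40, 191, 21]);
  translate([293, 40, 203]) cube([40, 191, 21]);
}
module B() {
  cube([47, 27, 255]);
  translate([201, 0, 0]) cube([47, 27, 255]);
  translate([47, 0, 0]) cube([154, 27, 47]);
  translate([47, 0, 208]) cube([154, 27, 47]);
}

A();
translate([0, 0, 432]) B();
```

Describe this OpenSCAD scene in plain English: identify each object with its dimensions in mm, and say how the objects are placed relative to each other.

A is a four-legged stool. The seat is 333×271 mm, 23 mm thick, top at z = 432 mm. It stands on four square legs, each 40×40 mm in cross-section, from z = 0 to the seat underside, each flush with a corner of the seat. Four stretchers, 40 mm wide and 21 mm tall, connect adjacent legs with their undersides at z = 203 mm, each running between the inner faces of the legs it joins and aligned with the legs' outer faces on the other axis.

B is a picture frame with a 154×161 mm rectangular opening (x by z) and a uniform 47 mm border on every side. Frame depth is 27 mm along y. It is built from two vertical stiles running the full outside height and two horizontal rails spanning the gap between the stiles.

The picture frame is on top of the stool.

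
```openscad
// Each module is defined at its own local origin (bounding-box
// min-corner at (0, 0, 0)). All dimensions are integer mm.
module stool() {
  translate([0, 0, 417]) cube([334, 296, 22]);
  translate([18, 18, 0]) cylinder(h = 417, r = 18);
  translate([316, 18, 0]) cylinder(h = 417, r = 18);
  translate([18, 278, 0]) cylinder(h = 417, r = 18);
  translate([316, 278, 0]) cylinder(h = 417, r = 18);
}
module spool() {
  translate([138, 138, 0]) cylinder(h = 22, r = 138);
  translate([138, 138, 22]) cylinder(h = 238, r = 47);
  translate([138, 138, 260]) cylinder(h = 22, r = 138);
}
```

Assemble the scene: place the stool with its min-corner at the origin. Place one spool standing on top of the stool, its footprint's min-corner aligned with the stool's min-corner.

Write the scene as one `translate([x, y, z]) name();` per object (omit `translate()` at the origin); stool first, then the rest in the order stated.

stool();
translate([0, 0, 439]) spool();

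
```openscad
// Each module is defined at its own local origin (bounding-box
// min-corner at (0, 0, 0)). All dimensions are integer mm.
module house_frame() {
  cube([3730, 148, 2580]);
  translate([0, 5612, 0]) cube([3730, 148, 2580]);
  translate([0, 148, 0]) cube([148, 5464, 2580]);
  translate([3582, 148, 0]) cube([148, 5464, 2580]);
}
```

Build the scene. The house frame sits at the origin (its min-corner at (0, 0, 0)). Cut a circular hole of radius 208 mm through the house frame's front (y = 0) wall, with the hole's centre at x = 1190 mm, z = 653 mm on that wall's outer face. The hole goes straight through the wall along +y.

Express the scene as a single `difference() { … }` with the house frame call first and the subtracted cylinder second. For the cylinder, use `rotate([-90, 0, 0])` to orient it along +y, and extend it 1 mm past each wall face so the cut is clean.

difference() {
  house_frame();
  translate([1190, -1, 653]) rotate([-90, 0, 0]) cylinder(h = 150, r = 208);
}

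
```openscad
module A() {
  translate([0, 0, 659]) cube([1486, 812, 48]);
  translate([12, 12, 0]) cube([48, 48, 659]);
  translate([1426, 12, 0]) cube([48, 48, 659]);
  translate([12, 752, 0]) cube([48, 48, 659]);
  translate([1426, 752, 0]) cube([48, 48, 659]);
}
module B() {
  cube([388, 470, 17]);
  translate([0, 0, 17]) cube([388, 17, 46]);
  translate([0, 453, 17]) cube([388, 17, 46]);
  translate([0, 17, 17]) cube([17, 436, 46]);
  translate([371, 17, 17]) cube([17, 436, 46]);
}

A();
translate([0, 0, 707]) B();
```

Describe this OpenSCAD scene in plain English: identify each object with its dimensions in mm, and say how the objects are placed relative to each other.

A is a table: top 1486 mm (x) × 812 mm (y), 48 mm thick, upper face at z = 707 mm, on four 48×48 mm square legs, each inset 12 mm from the nearest pair of top edges, running from z = 0 to the bottom of the top.

B is an open storage box with external size 388×470×63 mm and wall thickness 17 mm (the base is also 17 mm thick). The base covers the whole footprint; the four walls stand on the base, with the y-facing walls full-width and the x-facing walls fitting between their inner faces.

The open box is on top of the table.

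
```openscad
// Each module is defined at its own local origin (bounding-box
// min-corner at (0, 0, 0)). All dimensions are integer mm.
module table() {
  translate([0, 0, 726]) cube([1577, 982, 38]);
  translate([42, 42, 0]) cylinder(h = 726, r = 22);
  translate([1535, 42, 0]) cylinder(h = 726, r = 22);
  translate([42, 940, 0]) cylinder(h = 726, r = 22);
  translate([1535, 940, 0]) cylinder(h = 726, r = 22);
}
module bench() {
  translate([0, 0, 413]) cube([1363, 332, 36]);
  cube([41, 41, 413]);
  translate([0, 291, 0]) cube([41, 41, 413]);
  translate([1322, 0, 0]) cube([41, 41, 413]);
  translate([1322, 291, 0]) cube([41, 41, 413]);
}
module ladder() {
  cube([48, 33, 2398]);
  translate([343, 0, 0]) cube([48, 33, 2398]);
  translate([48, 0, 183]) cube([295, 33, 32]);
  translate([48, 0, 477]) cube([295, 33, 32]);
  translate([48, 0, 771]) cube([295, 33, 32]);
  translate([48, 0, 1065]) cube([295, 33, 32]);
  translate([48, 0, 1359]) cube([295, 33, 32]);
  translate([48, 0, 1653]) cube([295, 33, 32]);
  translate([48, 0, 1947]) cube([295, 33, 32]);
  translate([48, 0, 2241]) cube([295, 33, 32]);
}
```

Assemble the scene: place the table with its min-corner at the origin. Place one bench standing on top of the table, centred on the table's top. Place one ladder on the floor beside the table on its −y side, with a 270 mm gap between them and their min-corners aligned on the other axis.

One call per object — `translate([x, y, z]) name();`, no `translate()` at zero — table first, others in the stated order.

table();
translate([107, 325, 764]) bench();
translate([0, -303, 0]) ladder();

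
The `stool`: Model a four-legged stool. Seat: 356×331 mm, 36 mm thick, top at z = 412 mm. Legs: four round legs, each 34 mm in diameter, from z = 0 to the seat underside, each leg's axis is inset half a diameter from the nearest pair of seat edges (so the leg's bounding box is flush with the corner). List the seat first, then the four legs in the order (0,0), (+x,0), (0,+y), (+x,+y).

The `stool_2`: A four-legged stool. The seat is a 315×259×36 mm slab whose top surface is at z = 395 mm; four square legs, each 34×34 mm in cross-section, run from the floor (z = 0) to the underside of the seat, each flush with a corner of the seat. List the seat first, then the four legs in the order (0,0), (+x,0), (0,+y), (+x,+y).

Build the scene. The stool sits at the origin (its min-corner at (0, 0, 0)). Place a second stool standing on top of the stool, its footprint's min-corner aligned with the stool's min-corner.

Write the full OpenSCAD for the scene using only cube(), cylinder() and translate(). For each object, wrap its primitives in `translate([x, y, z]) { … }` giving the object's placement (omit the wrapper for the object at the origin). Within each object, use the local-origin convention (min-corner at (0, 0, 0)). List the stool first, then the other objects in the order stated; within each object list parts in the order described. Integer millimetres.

translate([0, 0, 376]) cube([356, 331, 36]);
translate([17, 17, 0]) cylinder(h = 376, r = 17);
translate([339, 17, 0]) cylinder(h = 376, r = 17);
translate([17, 314, 0]) cylinder(h = 376, r = 17);
translate([339, 314, 0]) cylinder(h = 376, r = 17);
translate([0, 0, 412]) {
  translate([0, 0, 359]) cube([315, 259, 36]);
  cube([34, 34, 359]);
  translate([281, 0, 0]) cube([34, 34, 359]);
  translate([0, 225, 0]) cube([34, 34, 359]);
  translate([281, 225, 0]) cube([34, 34, 359]);
}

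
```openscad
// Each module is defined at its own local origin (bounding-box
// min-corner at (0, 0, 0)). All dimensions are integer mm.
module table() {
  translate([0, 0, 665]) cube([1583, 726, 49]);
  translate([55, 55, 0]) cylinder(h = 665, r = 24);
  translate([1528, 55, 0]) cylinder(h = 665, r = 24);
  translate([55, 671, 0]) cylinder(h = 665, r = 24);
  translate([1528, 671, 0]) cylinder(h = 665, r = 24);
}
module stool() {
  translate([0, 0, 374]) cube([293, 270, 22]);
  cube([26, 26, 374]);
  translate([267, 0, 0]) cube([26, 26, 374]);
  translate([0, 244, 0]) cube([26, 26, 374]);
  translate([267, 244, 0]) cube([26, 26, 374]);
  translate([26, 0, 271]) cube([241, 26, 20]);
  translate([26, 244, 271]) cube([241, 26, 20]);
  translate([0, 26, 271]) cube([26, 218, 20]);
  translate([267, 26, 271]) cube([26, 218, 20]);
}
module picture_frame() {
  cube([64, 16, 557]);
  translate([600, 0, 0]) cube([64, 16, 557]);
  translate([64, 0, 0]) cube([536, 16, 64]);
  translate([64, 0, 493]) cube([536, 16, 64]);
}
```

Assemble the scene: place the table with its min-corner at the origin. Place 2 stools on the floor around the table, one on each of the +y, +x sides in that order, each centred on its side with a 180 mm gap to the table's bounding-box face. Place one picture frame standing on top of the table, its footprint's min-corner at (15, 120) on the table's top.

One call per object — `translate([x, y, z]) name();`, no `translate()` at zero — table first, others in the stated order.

table();
translate([645, 906, 0]) stool();
translate([1763, 228, 0]) stool();
translate([15, 120, 714]) picture_frame();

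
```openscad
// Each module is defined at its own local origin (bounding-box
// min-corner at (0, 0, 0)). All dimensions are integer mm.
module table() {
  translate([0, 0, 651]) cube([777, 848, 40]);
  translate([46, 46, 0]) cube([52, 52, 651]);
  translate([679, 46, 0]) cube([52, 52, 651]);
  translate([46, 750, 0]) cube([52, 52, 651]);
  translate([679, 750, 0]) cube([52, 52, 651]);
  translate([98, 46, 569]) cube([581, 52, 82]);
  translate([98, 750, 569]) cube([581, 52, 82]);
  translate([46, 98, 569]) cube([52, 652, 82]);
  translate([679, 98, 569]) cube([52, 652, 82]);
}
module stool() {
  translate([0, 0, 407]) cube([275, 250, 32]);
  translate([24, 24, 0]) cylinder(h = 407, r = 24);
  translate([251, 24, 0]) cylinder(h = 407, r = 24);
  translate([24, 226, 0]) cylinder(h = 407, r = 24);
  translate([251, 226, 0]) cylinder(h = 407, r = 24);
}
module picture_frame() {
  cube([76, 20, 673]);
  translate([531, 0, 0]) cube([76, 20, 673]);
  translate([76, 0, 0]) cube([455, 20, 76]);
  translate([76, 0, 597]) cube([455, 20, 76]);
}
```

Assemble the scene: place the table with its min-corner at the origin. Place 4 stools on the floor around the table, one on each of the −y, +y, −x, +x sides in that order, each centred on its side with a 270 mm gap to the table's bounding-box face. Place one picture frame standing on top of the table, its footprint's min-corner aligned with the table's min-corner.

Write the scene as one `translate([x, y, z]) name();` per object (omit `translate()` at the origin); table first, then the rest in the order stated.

table();
translate([251, -520, 0]) stool();
translate([251, 1118, 0]) stool();
translate([-545, 299, 0]) stool();
translate([1047, 299, 0]) stool();
translate([0, 0, 691]) picture_frame();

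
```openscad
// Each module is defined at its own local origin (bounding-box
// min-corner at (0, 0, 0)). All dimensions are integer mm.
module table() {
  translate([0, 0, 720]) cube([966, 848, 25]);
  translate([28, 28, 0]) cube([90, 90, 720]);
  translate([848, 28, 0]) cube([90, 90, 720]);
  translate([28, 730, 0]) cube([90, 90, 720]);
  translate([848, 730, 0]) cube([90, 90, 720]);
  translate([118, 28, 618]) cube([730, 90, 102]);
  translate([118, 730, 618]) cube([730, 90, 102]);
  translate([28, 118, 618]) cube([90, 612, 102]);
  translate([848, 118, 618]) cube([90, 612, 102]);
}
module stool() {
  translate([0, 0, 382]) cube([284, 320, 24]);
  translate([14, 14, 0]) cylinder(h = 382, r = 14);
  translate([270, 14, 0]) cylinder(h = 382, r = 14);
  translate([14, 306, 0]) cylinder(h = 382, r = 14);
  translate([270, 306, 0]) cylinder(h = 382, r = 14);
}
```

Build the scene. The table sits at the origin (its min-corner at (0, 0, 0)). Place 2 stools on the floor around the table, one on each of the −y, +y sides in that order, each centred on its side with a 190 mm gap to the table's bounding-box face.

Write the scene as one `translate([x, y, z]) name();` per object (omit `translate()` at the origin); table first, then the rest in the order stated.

table();
translate([341, -510, 0]) stool();
translate([341, 1038, 0]) stool();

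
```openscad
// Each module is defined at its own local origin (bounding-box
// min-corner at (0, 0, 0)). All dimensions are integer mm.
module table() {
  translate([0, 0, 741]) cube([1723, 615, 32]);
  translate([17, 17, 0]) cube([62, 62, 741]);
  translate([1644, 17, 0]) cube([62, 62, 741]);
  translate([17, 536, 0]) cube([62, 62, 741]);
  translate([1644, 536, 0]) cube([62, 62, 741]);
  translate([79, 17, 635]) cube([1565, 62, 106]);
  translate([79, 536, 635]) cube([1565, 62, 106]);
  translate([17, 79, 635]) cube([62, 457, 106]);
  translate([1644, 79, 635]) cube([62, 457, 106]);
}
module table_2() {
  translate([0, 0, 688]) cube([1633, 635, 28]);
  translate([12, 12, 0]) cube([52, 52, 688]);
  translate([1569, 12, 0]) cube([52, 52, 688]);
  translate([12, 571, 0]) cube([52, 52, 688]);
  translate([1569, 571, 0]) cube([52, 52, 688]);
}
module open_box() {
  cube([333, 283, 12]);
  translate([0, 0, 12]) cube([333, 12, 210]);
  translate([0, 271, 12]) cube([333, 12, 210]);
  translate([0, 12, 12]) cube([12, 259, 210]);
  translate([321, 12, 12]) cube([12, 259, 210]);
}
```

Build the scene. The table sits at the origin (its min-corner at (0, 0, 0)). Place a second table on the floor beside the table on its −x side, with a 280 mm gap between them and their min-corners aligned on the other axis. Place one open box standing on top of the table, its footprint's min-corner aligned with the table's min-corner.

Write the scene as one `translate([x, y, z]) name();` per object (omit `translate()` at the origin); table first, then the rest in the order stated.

table();
translate([-1913, 0, 0]) table_2();
translate([0, 0, 773]) open_box();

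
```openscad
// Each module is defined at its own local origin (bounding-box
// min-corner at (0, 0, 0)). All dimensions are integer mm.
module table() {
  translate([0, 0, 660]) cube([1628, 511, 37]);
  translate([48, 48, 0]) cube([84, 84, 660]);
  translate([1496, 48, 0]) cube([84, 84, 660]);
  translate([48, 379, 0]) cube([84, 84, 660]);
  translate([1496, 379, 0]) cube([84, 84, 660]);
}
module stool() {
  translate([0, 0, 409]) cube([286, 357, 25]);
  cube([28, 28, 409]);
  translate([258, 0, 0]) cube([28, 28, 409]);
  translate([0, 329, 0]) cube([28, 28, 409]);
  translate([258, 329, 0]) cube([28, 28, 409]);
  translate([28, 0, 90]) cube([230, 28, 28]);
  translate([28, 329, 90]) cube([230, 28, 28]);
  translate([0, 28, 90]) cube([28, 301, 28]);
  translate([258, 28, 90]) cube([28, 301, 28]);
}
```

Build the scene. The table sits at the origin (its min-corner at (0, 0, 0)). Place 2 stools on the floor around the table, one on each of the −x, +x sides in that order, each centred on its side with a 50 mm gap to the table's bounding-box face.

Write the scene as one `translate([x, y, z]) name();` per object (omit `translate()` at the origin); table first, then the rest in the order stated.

table();
translate([-336, 77, 0]) stool();
translate([1678, 77, 0]) stool();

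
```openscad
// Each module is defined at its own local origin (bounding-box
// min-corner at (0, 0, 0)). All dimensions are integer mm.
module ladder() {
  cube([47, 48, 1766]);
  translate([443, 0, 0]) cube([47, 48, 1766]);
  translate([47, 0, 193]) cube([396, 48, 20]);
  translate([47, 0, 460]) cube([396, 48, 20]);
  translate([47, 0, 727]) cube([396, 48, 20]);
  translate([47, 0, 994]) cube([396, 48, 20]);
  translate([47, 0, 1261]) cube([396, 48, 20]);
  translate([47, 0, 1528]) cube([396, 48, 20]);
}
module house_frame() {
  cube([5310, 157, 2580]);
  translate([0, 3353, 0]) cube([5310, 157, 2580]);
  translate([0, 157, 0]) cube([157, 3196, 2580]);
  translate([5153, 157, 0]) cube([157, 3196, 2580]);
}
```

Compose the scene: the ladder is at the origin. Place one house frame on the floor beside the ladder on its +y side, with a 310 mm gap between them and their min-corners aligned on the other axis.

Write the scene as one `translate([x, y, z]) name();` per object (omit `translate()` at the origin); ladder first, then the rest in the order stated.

ladder();
translate([0, 358, 0]) house_frame();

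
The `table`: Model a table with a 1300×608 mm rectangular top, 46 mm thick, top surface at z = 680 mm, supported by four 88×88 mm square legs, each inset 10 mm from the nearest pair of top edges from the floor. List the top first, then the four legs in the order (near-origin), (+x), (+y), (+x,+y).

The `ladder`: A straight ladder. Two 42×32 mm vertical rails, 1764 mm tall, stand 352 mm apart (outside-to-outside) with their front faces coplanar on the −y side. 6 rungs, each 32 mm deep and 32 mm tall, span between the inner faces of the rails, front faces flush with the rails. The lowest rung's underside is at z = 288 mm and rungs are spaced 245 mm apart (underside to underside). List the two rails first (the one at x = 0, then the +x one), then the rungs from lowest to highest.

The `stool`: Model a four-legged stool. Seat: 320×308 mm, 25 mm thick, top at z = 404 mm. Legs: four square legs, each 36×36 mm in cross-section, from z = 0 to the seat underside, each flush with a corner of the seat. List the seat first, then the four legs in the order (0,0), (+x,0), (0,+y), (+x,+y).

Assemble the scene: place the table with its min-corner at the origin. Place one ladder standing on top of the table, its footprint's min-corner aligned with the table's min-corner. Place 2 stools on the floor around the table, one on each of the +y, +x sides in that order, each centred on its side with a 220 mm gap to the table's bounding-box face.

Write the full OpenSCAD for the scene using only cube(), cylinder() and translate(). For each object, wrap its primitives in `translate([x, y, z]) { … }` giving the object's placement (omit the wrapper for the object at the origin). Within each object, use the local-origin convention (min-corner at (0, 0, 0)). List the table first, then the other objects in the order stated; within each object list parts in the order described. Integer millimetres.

translate([0, 0, 634]) cube([1300, 608, 46]);
translate([10, 10, 0]) cube([88, 88, 634]);
translate([1202, 10, 0]) cube([88, 88, 634]);
translate([10, 510, 0]) cube([88, 88, 634]);
translate([1202, 510, 0]) cube([88, 88, 634]);
translate([0, 0, 680]) {
  cube([42, 32, 1764]);
  translate([310, 0, 0]) cube([42, 32, 1764]);
  translate([42, 0, 288]) cube([268, 32, 32]);
  translate([42, 0, 533]) cube([268, 32, 32]);
  translate([42, 0, 778]) cube([268, 32, 32]);
  translate([42, 0, 1023]) cube([268, 32, 32]);
  translate([42, 0, 1268]) cube([268, 32, 32]);
  translate([42, 0, 1513]) cube([268, 32, 32]);
}
translate([490, 828, 0]) {
  translate([0, 0, 379]) cube([320, 308, 25]);
  cube([36, 36, 379]);
  translate([284, 0, 0]) cube([36, 36, 379]);
  translate([0, 272, 0]) cube([36, 36, 379]);
  translate([284, 272, 0]) cube([36, 36, 379]);
}
translate([1520, 150, 0]) {
  translate([0, 0, 379]) cube([320, 308, 25]);
  cube([36, 36, 379]);
  translate([284, 0, 0]) cube([36, 36, 379]);
  translate([0, 272, 0]) cube([36, 36, 379]);
  translate([284, 272, 0]) cube([36, 36, 379]);
}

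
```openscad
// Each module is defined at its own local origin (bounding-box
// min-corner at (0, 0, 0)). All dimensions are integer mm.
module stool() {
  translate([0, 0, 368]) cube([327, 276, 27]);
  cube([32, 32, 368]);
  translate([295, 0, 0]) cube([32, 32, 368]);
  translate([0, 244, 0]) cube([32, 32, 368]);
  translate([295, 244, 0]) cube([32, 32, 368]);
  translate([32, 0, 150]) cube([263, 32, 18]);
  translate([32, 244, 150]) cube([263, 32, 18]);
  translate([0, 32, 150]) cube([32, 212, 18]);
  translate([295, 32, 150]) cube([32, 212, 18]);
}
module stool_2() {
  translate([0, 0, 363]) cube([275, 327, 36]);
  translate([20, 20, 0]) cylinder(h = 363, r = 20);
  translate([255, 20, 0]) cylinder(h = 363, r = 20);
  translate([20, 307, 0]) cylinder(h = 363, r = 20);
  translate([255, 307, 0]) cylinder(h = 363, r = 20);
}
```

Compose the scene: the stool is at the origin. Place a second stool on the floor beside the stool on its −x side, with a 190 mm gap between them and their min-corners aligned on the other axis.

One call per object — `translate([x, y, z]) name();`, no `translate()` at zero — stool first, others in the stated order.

stool();
translate([-465, 0, 0]) stool_2();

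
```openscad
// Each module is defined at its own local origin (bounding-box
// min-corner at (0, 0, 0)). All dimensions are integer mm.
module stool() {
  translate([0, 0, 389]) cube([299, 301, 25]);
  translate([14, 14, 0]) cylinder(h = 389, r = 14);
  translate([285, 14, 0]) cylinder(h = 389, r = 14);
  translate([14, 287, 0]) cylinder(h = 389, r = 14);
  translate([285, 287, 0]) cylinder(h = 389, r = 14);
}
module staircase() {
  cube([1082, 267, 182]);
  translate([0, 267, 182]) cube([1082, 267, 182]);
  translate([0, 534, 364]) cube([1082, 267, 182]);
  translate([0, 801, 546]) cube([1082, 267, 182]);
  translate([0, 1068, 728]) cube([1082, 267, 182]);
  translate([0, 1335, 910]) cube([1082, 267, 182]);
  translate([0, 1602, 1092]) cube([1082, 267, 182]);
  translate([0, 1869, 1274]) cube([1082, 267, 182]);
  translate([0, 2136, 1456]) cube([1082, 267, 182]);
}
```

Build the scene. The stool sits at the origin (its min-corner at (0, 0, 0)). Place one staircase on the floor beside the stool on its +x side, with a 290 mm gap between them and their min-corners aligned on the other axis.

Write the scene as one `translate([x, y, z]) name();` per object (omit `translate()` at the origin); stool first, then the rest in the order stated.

stool();
translate([589, 0, 0]) staircase();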